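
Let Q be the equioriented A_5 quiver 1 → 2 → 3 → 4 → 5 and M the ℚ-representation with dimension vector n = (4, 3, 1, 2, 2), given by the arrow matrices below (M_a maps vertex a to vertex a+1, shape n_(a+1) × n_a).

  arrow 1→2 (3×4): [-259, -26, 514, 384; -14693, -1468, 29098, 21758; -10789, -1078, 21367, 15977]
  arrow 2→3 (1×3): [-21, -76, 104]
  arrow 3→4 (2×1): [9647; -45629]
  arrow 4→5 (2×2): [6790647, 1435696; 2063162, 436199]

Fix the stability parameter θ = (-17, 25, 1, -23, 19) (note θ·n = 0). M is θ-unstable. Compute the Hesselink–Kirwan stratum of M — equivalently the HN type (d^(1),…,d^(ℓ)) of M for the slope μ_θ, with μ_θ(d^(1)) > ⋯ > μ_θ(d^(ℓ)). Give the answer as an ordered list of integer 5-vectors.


Barcode: M ≅ I[1,1], I[1,2]^2, I[1,5], I[4,5]. HN layers by μ_θ (5 steps, strictly decreasing):
  μ^(1)=25; μ^(2)=19; μ^(3)=1; μ^(4)=-17; μ^(5)=-23

((0, 2, 0, 0, 0); (0, 0, 0, 0, 2); (0, 1, 1, 1, 0); (4, 0, 0, 0, 0); (0, 0, 0, 1, 0))


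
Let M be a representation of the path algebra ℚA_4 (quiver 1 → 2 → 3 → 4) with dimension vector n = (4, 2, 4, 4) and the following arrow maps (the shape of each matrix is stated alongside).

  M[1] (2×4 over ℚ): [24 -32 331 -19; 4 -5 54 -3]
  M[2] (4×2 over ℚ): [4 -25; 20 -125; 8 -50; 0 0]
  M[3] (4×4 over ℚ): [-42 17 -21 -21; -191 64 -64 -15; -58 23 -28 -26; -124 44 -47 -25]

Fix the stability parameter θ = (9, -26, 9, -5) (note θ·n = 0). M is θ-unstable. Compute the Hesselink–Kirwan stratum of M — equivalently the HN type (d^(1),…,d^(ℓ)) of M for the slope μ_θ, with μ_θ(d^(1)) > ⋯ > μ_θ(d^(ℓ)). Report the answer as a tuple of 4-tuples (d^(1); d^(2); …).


Via rank(M_{q-1}∘⋯∘M_p): M ≅ I[1,1]^2, I[1,2], I[1,4], I[3,4]^3.
μ_θ-semistable layers: μ^(1)=9; μ^(2)=2; μ^(3)=-17/2

((2, 0, 0, 0); (0, 0, 4, 4); (2, 2, 0, 0))


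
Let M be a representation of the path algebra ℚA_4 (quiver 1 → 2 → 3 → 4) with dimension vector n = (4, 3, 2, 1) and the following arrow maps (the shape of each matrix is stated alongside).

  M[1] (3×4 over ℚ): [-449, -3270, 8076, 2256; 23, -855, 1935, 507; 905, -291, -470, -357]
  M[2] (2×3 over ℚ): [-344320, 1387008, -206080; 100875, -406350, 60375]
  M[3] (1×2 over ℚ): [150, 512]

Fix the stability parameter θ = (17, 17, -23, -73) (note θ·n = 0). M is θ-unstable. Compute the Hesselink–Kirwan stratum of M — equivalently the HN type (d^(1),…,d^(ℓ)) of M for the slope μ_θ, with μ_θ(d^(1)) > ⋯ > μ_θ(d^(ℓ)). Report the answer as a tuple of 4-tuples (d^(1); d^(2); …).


Via rank(M_{q-1}∘⋯∘M_p): M ≅ I[1,1], I[1,2]^2, I[1,3], I[3,4].
μ_θ-semistable layers: μ^(1)=17; μ^(2)=11/3; μ^(3)=-48

((3, 2, 0, 0); (1, 1, 1, 0); (0, 0, 1, 1))


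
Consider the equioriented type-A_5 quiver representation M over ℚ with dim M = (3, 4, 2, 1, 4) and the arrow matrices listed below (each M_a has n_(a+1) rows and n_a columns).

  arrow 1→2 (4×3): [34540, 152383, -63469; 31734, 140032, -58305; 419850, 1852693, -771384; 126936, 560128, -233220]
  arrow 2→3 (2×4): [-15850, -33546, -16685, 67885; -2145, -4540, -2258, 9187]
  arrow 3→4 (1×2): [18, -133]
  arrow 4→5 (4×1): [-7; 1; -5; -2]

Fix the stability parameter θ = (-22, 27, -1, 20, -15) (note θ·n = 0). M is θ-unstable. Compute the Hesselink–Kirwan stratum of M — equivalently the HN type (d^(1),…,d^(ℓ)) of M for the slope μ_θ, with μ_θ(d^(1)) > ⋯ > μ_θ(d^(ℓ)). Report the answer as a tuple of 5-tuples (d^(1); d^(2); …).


Barcode: M ≅ I[1,1], I[1,3], I[1,5], I[2,2]^2, I[5,5]^3. HN layers by μ_θ (5 steps, strictly decreasing):
  μ^(1)=27; μ^(2)=13; μ^(3)=31/4; μ^(4)=-15; μ^(5)=-22

((0, 2, 0, 0, 0); (0, 1, 1, 0, 0); (0, 1, 1, 1, 1); (0, 0, 0, 0, 3); (3, 0, 0, 0, 0))


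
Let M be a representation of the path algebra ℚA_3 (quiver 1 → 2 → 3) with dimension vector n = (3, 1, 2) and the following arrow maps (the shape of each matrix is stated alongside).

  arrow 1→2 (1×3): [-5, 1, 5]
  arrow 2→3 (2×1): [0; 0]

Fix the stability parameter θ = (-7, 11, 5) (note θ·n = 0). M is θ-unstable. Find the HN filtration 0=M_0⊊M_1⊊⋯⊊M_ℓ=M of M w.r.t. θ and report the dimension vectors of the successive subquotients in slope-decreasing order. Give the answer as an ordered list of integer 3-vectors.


Interval decomposition of M: I[1,1]^2, I[1,2], I[3,3]^2.
HN type (ℓ=3): μ^(1)=11; μ^(2)=5; μ^(3)=-7

((0, 1, 0); (0, 0, 2); (3, 0, 0))


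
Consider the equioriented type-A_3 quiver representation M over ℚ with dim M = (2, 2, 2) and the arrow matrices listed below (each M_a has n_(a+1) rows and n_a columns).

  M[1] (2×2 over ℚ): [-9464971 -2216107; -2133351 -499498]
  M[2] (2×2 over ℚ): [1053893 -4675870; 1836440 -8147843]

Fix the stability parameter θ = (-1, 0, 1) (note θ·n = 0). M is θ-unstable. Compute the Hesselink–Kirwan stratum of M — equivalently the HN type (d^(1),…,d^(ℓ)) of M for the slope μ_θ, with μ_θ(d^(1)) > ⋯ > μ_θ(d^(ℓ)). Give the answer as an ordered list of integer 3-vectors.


Via rank(M_{q-1}∘⋯∘M_p): M ≅ I[1,3]^2.
μ_θ-semistable layers: μ^(1)=1; μ^(2)=0; μ^(3)=-1

((0, 0, 2); (0, 2, 0); (2, 0, 0))


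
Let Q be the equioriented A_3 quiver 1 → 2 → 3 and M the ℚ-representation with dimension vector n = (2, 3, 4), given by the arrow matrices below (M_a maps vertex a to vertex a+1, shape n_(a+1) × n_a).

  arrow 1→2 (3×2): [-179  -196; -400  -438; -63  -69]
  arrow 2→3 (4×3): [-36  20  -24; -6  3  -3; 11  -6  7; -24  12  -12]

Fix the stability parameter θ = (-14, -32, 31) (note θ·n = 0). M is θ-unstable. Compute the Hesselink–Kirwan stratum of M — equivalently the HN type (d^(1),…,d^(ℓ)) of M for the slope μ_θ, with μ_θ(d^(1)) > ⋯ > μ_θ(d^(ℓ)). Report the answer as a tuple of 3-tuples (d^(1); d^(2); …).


Via rank(M_{q-1}∘⋯∘M_p): M ≅ I[1,3]^2, I[2,2], I[3,3]^2.
μ_θ-semistable layers: μ^(1)=31; μ^(2)=-23; μ^(3)=-32

((0, 0, 4); (2, 2, 0); (0, 1, 0))


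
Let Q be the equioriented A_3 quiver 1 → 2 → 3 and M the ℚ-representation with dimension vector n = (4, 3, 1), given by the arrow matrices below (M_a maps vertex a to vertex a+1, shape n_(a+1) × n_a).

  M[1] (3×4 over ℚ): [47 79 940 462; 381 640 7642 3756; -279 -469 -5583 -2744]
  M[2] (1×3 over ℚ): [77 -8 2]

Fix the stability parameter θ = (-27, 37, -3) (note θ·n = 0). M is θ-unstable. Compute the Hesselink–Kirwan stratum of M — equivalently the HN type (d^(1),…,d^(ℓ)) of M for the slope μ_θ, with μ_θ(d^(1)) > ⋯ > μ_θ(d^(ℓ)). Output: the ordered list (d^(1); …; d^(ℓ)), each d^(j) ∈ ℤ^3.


Barcode: M ≅ I[1,1], I[1,2]^2, I[1,3]. HN layers by μ_θ (3 steps, strictly decreasing):
  μ^(1)=37; μ^(2)=17; μ^(3)=-27

((0, 2, 0); (0, 1, 1); (4, 0, 0))


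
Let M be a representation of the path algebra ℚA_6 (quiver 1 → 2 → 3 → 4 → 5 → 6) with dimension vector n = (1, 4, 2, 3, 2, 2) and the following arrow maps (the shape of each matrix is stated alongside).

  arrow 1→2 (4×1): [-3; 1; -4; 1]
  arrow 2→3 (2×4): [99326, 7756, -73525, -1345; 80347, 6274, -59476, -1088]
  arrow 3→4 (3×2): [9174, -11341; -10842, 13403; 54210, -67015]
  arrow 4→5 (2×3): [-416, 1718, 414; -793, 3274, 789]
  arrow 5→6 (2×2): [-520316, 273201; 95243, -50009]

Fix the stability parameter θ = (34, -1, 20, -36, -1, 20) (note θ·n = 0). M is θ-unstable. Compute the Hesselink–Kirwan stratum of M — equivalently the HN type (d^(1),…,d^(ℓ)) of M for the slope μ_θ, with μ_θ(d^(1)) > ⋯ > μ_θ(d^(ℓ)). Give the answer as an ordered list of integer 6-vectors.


Via rank(M_{q-1}∘⋯∘M_p): M ≅ I[1,4], I[2,2]^2, I[2,3], I[4,6]^2.
μ_θ-semistable layers: μ^(1)=20; μ^(2)=17/4; μ^(3)=-1; μ^(4)=-36

((0, 0, 1, 0, 0, 2); (1, 1, 1, 1, 0, 0); (0, 3, 0, 0, 2, 0); (0, 0, 0, 2, 0, 0))


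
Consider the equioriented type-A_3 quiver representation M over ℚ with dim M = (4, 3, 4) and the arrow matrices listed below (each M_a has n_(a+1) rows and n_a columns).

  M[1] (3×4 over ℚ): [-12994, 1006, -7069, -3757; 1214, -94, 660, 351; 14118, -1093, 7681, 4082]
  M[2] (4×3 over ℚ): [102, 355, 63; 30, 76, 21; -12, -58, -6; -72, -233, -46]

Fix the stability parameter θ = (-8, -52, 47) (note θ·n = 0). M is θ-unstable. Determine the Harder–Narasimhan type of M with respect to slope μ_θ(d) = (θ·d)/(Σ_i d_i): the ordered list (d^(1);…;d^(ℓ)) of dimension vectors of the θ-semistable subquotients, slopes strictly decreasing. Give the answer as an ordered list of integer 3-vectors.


Barcode: M ≅ I[1,1], I[1,2], I[1,3]^2, I[3,3]^2. HN layers by μ_θ (3 steps, strictly decreasing):
  μ^(1)=47; μ^(2)=-8; μ^(3)=-30

((0, 0, 4); (1, 0, 0); (3, 3, 0))


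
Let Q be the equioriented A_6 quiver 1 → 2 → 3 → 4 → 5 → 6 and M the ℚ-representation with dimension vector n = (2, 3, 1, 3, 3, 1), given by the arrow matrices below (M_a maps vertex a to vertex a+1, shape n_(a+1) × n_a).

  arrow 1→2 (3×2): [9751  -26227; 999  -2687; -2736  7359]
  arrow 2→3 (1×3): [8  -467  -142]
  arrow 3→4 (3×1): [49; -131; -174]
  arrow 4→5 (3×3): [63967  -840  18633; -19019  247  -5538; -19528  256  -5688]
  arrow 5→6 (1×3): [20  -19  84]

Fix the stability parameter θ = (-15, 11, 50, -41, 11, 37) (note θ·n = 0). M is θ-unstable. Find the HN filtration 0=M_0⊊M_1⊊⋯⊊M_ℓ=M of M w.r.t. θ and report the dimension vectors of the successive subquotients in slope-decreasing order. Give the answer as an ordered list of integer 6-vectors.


Interval decomposition of M: I[1,2], I[1,5], I[2,2], I[4,4], I[4,6], I[5,5].
HN type (ℓ=5): μ^(1)=37; μ^(2)=11; μ^(3)=20/3; μ^(4)=-15; μ^(5)=-41

((0, 0, 0, 0, 0, 1); (0, 2, 0, 0, 3, 0); (0, 1, 1, 1, 0, 0); (2, 0, 0, 0, 0, 0); (0, 0, 0, 2, 0, 0))


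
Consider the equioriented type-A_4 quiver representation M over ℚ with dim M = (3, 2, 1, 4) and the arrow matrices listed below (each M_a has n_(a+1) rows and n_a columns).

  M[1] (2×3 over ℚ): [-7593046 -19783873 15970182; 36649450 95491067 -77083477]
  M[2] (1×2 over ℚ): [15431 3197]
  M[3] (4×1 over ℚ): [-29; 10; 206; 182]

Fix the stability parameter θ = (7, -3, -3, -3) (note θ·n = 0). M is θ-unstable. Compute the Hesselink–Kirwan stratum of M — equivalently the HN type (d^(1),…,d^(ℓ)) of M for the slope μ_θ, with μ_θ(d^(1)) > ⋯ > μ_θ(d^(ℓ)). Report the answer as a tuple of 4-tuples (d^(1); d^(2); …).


Interval decomposition of M: I[1,1], I[1,2], I[1,4], I[4,4]^3.
HN type (ℓ=4): μ^(1)=7; μ^(2)=2; μ^(3)=-1/2; μ^(4)=-3

((1, 0, 0, 0); (1, 1, 0, 0); (1, 1, 1, 1); (0, 0, 0, 3))


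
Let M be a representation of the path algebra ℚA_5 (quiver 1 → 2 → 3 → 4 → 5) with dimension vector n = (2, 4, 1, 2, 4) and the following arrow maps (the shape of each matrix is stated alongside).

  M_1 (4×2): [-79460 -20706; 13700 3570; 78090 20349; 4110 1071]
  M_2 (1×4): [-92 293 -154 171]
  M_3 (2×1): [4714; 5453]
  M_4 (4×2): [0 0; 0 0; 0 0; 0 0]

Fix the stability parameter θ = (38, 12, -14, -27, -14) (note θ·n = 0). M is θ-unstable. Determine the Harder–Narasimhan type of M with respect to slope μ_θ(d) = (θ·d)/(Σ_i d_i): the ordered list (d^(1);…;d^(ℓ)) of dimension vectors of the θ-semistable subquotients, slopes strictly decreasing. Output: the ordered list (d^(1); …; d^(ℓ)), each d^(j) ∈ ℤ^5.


Interval decomposition of M: I[1,1], I[1,4], I[2,2]^3, I[4,4], I[5,5]^4.
HN type (ℓ=5): μ^(1)=38; μ^(2)=12; μ^(3)=9/4; μ^(4)=-14; μ^(5)=-27

((1, 0, 0, 0, 0); (0, 3, 0, 0, 0); (1, 1, 1, 1, 0); (0, 0, 0, 0, 4); (0, 0, 0, 1, 0))


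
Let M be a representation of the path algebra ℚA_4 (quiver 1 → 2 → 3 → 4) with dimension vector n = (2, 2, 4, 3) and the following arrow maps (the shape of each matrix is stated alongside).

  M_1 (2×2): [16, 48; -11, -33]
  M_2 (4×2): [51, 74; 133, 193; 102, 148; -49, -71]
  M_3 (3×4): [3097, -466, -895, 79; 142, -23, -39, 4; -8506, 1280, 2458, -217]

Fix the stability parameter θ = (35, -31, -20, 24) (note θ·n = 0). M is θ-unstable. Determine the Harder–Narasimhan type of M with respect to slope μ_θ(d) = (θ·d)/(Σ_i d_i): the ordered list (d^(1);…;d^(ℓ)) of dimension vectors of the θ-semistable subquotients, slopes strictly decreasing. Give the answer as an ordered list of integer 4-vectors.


Interval decomposition of M: I[1,1], I[1,4], I[2,4], I[3,3], I[3,4].
HN type (ℓ=5): μ^(1)=35; μ^(2)=24; μ^(3)=-16/3; μ^(4)=-20; μ^(5)=-31

((1, 0, 0, 0); (0, 0, 0, 3); (1, 1, 1, 0); (0, 0, 3, 0); (0, 1, 0, 0))


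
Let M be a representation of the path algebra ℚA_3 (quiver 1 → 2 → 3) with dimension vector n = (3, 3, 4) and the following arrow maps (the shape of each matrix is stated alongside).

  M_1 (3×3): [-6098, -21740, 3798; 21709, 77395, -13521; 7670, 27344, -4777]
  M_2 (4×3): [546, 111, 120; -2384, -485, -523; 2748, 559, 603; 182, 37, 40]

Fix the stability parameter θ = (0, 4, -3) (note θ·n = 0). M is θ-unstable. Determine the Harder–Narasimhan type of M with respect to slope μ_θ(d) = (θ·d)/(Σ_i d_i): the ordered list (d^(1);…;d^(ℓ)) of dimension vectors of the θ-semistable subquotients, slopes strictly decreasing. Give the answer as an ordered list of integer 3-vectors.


Interval decomposition of M: I[1,2], I[1,3]^2, I[3,3]^2.
HN type (ℓ=4): μ^(1)=4; μ^(2)=1/2; μ^(3)=0; μ^(4)=-3

((0, 1, 0); (0, 2, 2); (3, 0, 0); (0, 0, 2))


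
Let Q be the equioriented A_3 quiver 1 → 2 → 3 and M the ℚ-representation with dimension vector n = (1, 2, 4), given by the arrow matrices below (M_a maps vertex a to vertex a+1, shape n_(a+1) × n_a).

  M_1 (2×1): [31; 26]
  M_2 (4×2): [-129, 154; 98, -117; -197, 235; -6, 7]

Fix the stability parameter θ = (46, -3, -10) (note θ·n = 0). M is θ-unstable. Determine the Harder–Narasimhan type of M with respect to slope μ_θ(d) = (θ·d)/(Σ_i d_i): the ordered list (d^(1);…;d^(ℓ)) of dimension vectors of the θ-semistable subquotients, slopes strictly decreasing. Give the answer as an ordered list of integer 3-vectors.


Barcode: M ≅ I[1,3], I[2,3], I[3,3]^2. HN layers by μ_θ (3 steps, strictly decreasing):
  μ^(1)=11; μ^(2)=-13/2; μ^(3)=-10

((1, 1, 1); (0, 1, 1); (0, 0, 2))


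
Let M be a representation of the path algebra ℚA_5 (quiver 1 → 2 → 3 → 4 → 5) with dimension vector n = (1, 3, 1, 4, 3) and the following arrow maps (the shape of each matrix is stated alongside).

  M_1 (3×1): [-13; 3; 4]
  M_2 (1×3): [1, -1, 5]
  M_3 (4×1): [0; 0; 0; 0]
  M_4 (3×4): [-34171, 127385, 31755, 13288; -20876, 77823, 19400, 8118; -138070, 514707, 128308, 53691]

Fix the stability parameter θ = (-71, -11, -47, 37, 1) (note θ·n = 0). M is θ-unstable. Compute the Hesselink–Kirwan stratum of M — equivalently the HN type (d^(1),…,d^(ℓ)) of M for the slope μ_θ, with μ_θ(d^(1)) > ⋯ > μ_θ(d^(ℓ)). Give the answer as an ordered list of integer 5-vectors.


Via rank(M_{q-1}∘⋯∘M_p): M ≅ I[1,3], I[2,2]^2, I[4,4], I[4,5]^3.
μ_θ-semistable layers: μ^(1)=37; μ^(2)=19; μ^(3)=-11; μ^(4)=-29; μ^(5)=-71

((0, 0, 0, 1, 0); (0, 0, 0, 3, 3); (0, 2, 0, 0, 0); (0, 1, 1, 0, 0); (1, 0, 0, 0, 0))


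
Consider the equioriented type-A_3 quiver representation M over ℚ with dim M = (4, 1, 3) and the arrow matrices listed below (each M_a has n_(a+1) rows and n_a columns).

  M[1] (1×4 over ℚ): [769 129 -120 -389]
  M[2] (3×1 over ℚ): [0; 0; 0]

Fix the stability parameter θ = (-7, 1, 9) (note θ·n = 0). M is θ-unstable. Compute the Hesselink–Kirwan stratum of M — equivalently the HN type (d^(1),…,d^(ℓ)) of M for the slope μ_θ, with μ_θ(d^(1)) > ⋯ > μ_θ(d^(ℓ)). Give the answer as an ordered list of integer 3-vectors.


Interval decomposition of M: I[1,1]^3, I[1,2], I[3,3]^3.
HN type (ℓ=3): μ^(1)=9; μ^(2)=1; μ^(3)=-7

((0, 0, 3); (0, 1, 0); (4, 0, 0))


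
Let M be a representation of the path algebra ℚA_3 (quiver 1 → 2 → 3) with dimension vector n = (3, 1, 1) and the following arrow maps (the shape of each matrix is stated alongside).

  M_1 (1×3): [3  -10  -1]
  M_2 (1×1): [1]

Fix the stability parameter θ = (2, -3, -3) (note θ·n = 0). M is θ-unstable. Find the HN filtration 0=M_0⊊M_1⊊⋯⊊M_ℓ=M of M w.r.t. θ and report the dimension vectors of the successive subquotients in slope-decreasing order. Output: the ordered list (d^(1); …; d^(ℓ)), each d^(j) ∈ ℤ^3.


Barcode: M ≅ I[1,1]^2, I[1,3]. HN layers by μ_θ (2 steps, strictly decreasing):
  μ^(1)=2; μ^(2)=-4/3

((2, 0, 0); (1, 1, 1))


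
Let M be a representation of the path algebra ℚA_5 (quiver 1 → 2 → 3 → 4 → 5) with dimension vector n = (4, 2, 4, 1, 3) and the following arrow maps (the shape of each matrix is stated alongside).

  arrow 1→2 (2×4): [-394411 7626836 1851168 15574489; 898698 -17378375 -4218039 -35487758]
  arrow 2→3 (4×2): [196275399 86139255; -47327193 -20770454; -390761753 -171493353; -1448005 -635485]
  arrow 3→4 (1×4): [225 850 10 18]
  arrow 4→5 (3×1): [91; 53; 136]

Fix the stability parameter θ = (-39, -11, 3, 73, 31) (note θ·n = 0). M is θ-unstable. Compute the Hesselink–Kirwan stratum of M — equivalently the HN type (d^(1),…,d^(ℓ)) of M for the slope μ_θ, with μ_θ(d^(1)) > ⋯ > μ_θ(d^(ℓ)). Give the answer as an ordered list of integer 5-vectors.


Via rank(M_{q-1}∘⋯∘M_p): M ≅ I[1,1]^2, I[1,3], I[1,5], I[3,3]^2, I[5,5]^2.
μ_θ-semistable layers: μ^(1)=52; μ^(2)=31; μ^(3)=3; μ^(4)=-11; μ^(5)=-39

((0, 0, 0, 1, 1); (0, 0, 0, 0, 2); (0, 0, 4, 0, 0); (0, 2, 0, 0, 0); (4, 0, 0, 0, 0))


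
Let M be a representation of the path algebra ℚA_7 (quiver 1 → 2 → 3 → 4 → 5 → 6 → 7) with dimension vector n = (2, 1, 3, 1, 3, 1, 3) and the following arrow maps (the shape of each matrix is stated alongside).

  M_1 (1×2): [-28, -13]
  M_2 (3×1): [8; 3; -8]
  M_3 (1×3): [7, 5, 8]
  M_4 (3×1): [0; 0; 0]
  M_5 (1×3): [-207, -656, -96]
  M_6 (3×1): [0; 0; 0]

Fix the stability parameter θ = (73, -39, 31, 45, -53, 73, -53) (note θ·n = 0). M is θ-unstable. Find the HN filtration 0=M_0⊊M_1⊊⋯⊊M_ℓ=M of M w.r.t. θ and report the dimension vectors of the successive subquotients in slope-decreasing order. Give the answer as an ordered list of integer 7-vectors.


Barcode: M ≅ I[1,1], I[1,4], I[3,3]^2, I[5,5]^2, I[5,6], I[7,7]^3. HN layers by μ_θ (5 steps, strictly decreasing):
  μ^(1)=73; μ^(2)=45; μ^(3)=31; μ^(4)=17; μ^(5)=-53

((1, 0, 0, 0, 0, 1, 0); (0, 0, 0, 1, 0, 0, 0); (0, 0, 3, 0, 0, 0, 0); (1, 1, 0, 0, 0, 0, 0); (0, 0, 0, 0, 3, 0, 3))


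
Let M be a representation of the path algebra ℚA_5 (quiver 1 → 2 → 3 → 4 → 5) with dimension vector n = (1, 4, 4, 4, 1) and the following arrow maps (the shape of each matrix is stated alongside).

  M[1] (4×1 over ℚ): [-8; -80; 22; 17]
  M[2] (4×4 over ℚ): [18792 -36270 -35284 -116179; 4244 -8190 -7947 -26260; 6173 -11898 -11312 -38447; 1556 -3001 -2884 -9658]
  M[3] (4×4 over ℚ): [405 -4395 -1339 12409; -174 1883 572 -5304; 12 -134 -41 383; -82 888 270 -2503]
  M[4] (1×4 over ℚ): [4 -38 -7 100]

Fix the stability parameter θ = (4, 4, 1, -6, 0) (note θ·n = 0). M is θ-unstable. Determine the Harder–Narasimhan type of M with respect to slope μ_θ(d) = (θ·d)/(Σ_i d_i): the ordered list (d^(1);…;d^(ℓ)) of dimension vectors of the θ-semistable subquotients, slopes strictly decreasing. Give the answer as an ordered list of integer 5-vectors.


Barcode: M ≅ I[1,5], I[2,4]^3. HN layers by μ_θ (2 steps, strictly decreasing):
  μ^(1)=3/5; μ^(2)=-1/3

((1, 1, 1, 1, 1); (0, 3, 3, 3, 0))


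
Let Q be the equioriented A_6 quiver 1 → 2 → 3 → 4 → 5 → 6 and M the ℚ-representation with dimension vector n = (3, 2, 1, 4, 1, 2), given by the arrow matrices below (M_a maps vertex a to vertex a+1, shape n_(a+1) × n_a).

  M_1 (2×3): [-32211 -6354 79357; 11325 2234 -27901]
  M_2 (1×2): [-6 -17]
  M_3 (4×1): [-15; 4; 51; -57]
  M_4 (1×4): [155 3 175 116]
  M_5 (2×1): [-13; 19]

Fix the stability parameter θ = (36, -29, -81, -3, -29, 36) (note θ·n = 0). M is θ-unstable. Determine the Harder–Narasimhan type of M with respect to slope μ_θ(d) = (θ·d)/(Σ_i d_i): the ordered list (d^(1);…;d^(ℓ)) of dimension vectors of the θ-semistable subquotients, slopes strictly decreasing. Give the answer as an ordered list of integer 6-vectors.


Via rank(M_{q-1}∘⋯∘M_p): M ≅ I[1,1], I[1,2], I[1,4], I[4,4]^2, I[4,6], I[6,6].
μ_θ-semistable layers: μ^(1)=36; μ^(2)=7/2; μ^(3)=-3; μ^(4)=-16; μ^(5)=-74/3

((1, 0, 0, 0, 0, 2); (1, 1, 0, 0, 0, 0); (0, 0, 0, 3, 0, 0); (0, 0, 0, 1, 1, 0); (1, 1, 1, 0, 0, 0))


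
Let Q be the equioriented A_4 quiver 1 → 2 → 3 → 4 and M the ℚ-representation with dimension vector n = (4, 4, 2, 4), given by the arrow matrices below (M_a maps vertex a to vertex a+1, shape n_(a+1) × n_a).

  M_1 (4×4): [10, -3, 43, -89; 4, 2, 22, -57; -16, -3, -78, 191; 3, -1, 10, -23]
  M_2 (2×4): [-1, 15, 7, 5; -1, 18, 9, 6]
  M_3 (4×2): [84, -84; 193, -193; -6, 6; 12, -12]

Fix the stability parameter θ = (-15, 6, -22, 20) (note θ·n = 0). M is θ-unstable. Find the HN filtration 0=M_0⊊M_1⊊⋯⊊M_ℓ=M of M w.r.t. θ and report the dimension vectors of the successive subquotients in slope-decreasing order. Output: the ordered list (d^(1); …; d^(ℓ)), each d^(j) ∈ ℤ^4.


Via rank(M_{q-1}∘⋯∘M_p): M ≅ I[1,2]^2, I[1,3], I[1,4], I[4,4]^3.
μ_θ-semistable layers: μ^(1)=20; μ^(2)=6; μ^(3)=-8; μ^(4)=-15

((0, 0, 0, 4); (0, 2, 0, 0); (0, 2, 2, 0); (4, 0, 0, 0))


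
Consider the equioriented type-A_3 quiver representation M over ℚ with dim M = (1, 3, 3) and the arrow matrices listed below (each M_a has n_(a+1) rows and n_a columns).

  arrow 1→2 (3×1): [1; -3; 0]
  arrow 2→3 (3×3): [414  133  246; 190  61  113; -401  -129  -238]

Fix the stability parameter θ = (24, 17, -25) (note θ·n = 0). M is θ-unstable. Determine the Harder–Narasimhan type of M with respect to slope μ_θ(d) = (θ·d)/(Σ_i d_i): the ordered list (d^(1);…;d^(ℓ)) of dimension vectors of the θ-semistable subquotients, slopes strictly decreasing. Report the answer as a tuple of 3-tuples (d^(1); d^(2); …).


Via rank(M_{q-1}∘⋯∘M_p): M ≅ I[1,3], I[2,3]^2.
μ_θ-semistable layers: μ^(1)=16/3; μ^(2)=-4

((1, 1, 1); (0, 2, 2))


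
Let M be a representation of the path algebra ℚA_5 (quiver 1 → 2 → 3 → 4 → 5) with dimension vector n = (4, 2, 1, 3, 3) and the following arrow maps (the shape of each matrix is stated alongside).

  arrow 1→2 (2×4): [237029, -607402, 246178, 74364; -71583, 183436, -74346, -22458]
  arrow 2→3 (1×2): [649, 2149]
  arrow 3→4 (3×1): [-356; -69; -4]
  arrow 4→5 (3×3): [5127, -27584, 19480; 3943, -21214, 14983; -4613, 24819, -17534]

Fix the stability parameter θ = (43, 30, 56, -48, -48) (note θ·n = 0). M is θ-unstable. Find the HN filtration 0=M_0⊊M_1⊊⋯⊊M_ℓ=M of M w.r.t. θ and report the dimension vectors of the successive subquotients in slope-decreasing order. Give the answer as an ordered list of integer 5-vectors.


Via rank(M_{q-1}∘⋯∘M_p): M ≅ I[1,1]^2, I[1,2], I[1,5], I[4,5]^2.
μ_θ-semistable layers: μ^(1)=43; μ^(2)=73/2; μ^(3)=33/5; μ^(4)=-48

((2, 0, 0, 0, 0); (1, 1, 0, 0, 0); (1, 1, 1, 1, 1); (0, 0, 0, 2, 2))


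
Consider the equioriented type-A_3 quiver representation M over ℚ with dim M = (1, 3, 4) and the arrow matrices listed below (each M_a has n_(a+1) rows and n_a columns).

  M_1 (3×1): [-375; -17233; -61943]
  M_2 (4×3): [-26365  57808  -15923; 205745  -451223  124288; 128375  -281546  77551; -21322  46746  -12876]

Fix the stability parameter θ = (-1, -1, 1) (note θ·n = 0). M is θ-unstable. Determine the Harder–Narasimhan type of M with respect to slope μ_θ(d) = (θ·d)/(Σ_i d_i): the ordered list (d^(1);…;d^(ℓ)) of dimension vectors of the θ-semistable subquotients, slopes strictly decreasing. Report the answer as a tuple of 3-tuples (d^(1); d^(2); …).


Via rank(M_{q-1}∘⋯∘M_p): M ≅ I[1,2], I[2,3]^2, I[3,3]^2.
μ_θ-semistable layers: μ^(1)=1; μ^(2)=-1

((0, 0, 4); (1, 3, 0))


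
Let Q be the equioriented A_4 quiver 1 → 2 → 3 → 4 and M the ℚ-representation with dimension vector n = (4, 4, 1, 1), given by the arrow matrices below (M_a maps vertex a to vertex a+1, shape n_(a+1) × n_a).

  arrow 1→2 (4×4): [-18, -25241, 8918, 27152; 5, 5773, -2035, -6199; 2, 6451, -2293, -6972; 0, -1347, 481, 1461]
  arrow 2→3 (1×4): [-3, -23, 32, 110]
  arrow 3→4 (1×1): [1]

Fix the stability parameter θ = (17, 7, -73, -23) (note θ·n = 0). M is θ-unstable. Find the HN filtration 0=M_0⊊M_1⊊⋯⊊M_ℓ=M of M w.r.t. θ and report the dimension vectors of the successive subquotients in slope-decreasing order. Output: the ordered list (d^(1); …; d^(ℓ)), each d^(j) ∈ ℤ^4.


Interval decomposition of M: I[1,2]^3, I[1,4].
HN type (ℓ=2): μ^(1)=12; μ^(2)=-18

((3, 3, 0, 0); (1, 1, 1, 1))


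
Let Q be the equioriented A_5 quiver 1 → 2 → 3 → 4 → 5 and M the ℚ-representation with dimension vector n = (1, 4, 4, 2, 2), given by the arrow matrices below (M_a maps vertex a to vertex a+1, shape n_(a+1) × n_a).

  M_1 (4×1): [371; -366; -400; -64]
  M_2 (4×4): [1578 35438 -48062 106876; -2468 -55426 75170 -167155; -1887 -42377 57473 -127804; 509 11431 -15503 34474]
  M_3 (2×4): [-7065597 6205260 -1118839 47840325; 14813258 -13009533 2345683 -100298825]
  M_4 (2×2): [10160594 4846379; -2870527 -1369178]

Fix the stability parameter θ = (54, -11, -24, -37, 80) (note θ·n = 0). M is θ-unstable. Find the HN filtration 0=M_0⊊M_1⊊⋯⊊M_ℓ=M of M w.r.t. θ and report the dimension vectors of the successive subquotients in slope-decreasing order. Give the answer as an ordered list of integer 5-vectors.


Barcode: M ≅ I[1,5], I[2,2]^2, I[2,5], I[3,3]^2. HN layers by μ_θ (4 steps, strictly decreasing):
  μ^(1)=80; μ^(2)=-9/2; μ^(3)=-11; μ^(4)=-24

((0, 0, 0, 0, 2); (1, 1, 1, 1, 0); (0, 2, 0, 0, 0); (0, 1, 3, 1, 0))


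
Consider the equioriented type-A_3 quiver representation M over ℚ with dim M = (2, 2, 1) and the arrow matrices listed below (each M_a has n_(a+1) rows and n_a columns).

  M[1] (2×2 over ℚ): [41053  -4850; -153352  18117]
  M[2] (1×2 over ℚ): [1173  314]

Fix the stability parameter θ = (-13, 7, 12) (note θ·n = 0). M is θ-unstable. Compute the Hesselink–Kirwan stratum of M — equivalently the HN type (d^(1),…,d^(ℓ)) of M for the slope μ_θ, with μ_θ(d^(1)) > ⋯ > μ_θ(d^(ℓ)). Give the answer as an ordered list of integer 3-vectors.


Barcode: M ≅ I[1,2], I[1,3]. HN layers by μ_θ (3 steps, strictly decreasing):
  μ^(1)=12; μ^(2)=7; μ^(3)=-13

((0, 0, 1); (0, 2, 0); (2, 0, 0))


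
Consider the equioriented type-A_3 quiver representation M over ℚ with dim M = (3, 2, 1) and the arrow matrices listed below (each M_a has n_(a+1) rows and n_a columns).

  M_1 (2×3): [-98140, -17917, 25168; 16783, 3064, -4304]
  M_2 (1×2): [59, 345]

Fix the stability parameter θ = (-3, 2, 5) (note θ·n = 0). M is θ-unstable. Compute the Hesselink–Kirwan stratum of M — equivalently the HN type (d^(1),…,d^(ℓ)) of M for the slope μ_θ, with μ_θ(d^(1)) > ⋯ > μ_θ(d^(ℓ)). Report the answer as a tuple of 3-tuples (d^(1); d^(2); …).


Interval decomposition of M: I[1,1], I[1,2], I[1,3].
HN type (ℓ=3): μ^(1)=5; μ^(2)=2; μ^(3)=-3

((0, 0, 1); (0, 2, 0); (3, 0, 0))


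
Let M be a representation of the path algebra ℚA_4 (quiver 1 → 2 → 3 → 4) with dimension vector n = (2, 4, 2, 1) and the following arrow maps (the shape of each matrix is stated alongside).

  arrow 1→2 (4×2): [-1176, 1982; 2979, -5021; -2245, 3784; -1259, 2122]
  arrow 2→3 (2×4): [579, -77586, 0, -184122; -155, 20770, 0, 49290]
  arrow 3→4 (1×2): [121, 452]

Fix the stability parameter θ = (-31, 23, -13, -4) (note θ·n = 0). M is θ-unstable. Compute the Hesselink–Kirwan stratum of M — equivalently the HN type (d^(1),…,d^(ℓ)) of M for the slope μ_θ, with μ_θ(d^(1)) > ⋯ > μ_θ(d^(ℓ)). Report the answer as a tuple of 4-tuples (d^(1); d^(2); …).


Interval decomposition of M: I[1,2]^2, I[2,2], I[2,4], I[3,3].
HN type (ℓ=4): μ^(1)=23; μ^(2)=2; μ^(3)=-13; μ^(4)=-31

((0, 3, 0, 0); (0, 1, 1, 1); (0, 0, 1, 0); (2, 0, 0, 0))


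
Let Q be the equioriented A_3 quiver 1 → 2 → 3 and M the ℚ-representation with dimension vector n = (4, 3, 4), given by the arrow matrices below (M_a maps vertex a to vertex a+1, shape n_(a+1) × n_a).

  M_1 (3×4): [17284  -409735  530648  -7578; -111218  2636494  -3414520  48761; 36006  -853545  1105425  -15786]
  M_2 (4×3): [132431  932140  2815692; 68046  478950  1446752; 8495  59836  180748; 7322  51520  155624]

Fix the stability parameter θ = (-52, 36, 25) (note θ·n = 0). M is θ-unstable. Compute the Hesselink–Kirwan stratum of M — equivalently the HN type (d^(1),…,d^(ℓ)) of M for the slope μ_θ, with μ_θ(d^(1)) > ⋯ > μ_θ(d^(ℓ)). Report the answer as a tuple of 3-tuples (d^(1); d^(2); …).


Barcode: M ≅ I[1,1], I[1,2], I[1,3]^2, I[3,3]^2. HN layers by μ_θ (4 steps, strictly decreasing):
  μ^(1)=36; μ^(2)=61/2; μ^(3)=25; μ^(4)=-52

((0, 1, 0); (0, 2, 2); (0, 0, 2); (4, 0, 0))


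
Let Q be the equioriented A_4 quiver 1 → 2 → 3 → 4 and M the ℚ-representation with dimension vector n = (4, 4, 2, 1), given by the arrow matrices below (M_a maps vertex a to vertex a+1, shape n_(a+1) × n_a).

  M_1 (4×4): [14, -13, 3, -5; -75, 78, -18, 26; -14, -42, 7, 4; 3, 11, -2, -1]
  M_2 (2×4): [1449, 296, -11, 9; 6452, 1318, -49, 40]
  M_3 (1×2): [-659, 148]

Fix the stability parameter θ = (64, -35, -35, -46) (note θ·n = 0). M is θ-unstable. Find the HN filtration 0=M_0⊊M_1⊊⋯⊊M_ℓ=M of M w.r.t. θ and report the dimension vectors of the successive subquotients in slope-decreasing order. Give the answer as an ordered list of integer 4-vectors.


Via rank(M_{q-1}∘⋯∘M_p): M ≅ I[1,2]^2, I[1,3], I[1,4].
μ_θ-semistable layers: μ^(1)=29/2; μ^(2)=-2; μ^(3)=-13

((2, 2, 0, 0); (1, 1, 1, 0); (1, 1, 1, 1))


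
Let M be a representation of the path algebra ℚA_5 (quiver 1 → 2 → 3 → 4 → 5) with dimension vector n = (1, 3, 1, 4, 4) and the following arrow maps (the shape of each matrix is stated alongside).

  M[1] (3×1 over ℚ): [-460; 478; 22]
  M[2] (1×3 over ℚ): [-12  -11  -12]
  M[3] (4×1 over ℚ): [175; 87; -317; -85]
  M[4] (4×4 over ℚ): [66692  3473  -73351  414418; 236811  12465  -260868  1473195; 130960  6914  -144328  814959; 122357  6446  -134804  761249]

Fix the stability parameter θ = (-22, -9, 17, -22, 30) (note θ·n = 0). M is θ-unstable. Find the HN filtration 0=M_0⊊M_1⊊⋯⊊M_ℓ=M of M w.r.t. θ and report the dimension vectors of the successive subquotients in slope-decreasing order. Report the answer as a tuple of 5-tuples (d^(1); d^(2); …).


Via rank(M_{q-1}∘⋯∘M_p): M ≅ I[1,5], I[2,2]^2, I[4,5]^3.
μ_θ-semistable layers: μ^(1)=30; μ^(2)=-5/2; μ^(3)=-9; μ^(4)=-22

((0, 0, 0, 0, 4); (0, 0, 1, 1, 0); (0, 3, 0, 0, 0); (1, 0, 0, 3, 0))


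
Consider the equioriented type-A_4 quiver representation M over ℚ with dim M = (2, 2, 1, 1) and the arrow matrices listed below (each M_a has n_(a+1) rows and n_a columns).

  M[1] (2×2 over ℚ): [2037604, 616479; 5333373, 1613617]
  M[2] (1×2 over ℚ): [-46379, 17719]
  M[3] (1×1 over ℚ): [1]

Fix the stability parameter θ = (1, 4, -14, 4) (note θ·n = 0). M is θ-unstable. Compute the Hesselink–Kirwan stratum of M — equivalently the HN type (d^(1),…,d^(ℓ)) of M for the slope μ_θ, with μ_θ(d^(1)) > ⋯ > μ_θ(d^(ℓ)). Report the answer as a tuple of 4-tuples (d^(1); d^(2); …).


Barcode: M ≅ I[1,2], I[1,4]. HN layers by μ_θ (3 steps, strictly decreasing):
  μ^(1)=4; μ^(2)=1; μ^(3)=-3

((0, 1, 0, 1); (1, 0, 0, 0); (1, 1, 1, 0))


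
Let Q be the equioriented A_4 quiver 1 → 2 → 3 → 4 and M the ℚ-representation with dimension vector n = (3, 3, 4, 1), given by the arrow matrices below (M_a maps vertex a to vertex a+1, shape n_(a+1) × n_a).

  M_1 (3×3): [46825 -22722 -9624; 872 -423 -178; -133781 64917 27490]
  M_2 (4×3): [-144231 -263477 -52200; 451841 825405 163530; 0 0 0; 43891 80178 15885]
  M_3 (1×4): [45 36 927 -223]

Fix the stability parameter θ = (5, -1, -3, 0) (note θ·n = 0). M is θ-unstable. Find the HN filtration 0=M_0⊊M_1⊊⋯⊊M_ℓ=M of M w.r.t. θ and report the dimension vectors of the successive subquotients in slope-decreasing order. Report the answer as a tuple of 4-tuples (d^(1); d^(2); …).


Barcode: M ≅ I[1,1], I[1,3], I[1,4], I[2,2], I[3,3]^2. HN layers by μ_θ (5 steps, strictly decreasing):
  μ^(1)=5; μ^(2)=1/3; μ^(3)=1/4; μ^(4)=-1; μ^(5)=-3

((1, 0, 0, 0); (1, 1, 1, 0); (1, 1, 1, 1); (0, 1, 0, 0); (0, 0, 2, 0))


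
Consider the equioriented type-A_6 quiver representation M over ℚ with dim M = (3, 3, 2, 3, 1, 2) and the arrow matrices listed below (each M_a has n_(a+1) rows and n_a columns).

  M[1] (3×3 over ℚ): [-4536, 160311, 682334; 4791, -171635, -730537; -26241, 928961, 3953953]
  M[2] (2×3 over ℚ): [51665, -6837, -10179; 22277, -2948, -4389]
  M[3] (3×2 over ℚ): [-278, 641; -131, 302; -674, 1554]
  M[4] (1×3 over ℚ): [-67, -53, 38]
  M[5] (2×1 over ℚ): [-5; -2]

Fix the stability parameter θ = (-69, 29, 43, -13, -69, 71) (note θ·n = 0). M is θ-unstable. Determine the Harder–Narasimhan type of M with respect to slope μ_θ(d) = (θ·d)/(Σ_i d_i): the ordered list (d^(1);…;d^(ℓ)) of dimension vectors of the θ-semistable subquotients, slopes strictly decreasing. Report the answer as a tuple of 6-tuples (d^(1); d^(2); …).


Barcode: M ≅ I[1,2], I[1,4], I[1,6], I[4,4], I[6,6]. HN layers by μ_θ (6 steps, strictly decreasing):
  μ^(1)=71; μ^(2)=29; μ^(3)=59/3; μ^(4)=-5/2; μ^(5)=-13; μ^(6)=-69

((0, 0, 0, 0, 0, 2); (0, 1, 0, 0, 0, 0); (0, 1, 1, 1, 0, 0); (0, 1, 1, 1, 1, 0); (0, 0, 0, 1, 0, 0); (3, 0, 0, 0, 0, 0))


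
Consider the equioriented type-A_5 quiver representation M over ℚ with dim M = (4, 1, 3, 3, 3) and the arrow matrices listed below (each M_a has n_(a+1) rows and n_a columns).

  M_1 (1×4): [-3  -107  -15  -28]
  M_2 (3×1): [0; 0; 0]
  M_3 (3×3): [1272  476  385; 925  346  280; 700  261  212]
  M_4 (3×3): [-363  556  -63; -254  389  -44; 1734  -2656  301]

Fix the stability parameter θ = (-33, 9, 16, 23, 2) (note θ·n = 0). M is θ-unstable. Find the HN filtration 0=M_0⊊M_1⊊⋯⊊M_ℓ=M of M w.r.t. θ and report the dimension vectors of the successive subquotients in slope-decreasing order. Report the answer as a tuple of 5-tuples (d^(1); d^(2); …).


Via rank(M_{q-1}∘⋯∘M_p): M ≅ I[1,1]^3, I[1,2], I[3,5]^3.
μ_θ-semistable layers: μ^(1)=41/3; μ^(2)=9; μ^(3)=-33

((0, 0, 3, 3, 3); (0, 1, 0, 0, 0); (4, 0, 0, 0, 0))


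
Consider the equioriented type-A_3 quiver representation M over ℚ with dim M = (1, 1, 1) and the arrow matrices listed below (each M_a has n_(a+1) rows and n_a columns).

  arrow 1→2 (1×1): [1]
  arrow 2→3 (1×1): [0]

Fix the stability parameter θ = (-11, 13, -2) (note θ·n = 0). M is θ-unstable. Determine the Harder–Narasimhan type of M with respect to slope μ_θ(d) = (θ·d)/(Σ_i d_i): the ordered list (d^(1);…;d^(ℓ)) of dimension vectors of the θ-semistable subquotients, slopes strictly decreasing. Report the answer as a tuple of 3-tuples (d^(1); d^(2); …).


Barcode: M ≅ I[1,2], I[3,3]. HN layers by μ_θ (3 steps, strictly decreasing):
  μ^(1)=13; μ^(2)=-2; μ^(3)=-11

((0, 1, 0); (0, 0, 1); (1, 0, 0))


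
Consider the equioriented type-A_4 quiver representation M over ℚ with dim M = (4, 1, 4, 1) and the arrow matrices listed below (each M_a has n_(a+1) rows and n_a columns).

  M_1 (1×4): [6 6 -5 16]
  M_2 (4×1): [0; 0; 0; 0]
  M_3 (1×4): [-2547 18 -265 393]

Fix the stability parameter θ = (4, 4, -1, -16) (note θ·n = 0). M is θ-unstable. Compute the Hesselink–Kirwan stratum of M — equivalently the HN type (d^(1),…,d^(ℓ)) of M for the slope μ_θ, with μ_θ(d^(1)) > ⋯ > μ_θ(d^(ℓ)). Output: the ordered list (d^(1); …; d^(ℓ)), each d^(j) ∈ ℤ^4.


Via rank(M_{q-1}∘⋯∘M_p): M ≅ I[1,1]^3, I[1,2], I[3,3]^3, I[3,4].
μ_θ-semistable layers: μ^(1)=4; μ^(2)=-1; μ^(3)=-17/2

((4, 1, 0, 0); (0, 0, 3, 0); (0, 0, 1, 1))


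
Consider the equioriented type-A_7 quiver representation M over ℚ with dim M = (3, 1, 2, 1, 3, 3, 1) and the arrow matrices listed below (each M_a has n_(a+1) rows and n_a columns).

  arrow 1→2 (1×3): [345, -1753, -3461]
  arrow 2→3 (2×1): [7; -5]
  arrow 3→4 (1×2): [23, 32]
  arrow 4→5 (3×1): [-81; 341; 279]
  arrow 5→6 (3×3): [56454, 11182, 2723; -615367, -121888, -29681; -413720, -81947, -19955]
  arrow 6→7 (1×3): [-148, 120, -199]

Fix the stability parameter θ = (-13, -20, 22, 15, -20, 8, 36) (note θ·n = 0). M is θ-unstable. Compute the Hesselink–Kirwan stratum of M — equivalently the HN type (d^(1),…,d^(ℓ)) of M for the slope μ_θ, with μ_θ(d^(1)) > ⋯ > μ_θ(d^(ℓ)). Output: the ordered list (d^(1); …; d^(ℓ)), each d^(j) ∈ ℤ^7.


Interval decomposition of M: I[1,1]^2, I[1,7], I[3,3], I[5,6]^2.
HN type (ℓ=7): μ^(1)=36; μ^(2)=22; μ^(3)=8; μ^(4)=17/3; μ^(5)=-13; μ^(6)=-33/2; μ^(7)=-20

((0, 0, 0, 0, 0, 0, 1); (0, 0, 1, 0, 0, 0, 0); (0, 0, 0, 0, 0, 3, 0); (0, 0, 1, 1, 1, 0, 0); (2, 0, 0, 0, 0, 0, 0); (1, 1, 0, 0, 0, 0, 0); (0, 0, 0, 0, 2, 0, 0))


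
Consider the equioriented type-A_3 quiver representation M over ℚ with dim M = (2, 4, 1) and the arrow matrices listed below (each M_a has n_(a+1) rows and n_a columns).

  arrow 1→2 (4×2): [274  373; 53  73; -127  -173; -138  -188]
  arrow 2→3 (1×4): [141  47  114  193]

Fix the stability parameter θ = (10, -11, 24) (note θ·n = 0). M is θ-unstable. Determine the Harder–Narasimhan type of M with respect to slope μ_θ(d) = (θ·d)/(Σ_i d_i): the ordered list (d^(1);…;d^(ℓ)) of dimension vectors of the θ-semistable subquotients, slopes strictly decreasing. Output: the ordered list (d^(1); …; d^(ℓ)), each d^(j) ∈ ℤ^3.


Via rank(M_{q-1}∘⋯∘M_p): M ≅ I[1,2], I[1,3], I[2,2]^2.
μ_θ-semistable layers: μ^(1)=24; μ^(2)=-1/2; μ^(3)=-11

((0, 0, 1); (2, 2, 0); (0, 2, 0))


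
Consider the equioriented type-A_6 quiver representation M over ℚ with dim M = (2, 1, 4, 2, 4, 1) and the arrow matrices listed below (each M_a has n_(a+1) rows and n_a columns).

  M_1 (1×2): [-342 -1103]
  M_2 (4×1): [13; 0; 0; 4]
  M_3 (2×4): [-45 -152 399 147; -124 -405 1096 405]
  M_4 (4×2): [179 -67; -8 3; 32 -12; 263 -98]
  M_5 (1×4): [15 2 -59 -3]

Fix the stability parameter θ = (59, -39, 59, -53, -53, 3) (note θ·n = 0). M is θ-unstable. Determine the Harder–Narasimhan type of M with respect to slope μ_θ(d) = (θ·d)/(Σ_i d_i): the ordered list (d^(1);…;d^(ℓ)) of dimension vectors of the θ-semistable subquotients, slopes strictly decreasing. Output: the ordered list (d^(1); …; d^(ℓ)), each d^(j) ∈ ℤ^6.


Interval decomposition of M: I[1,1], I[1,5], I[3,3]^2, I[3,6], I[5,5]^2.
HN type (ℓ=5): μ^(1)=59; μ^(2)=3; μ^(3)=-27/5; μ^(4)=-47/3; μ^(5)=-53

((1, 0, 2, 0, 0, 0); (0, 0, 0, 0, 0, 1); (1, 1, 1, 1, 1, 0); (0, 0, 1, 1, 1, 0); (0, 0, 0, 0, 2, 0))


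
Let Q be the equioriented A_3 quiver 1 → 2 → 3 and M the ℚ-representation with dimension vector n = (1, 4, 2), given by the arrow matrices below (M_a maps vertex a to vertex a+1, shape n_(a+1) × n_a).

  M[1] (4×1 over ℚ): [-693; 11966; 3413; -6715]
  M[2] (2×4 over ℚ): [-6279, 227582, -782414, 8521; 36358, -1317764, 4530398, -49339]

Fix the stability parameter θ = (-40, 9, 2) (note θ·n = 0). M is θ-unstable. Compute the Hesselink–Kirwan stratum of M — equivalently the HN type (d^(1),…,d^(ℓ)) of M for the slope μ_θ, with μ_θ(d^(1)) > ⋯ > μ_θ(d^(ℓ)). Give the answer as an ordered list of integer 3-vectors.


Barcode: M ≅ I[1,3], I[2,2]^2, I[2,3]. HN layers by μ_θ (3 steps, strictly decreasing):
  μ^(1)=9; μ^(2)=11/2; μ^(3)=-40

((0, 2, 0); (0, 2, 2); (1, 0, 0))
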